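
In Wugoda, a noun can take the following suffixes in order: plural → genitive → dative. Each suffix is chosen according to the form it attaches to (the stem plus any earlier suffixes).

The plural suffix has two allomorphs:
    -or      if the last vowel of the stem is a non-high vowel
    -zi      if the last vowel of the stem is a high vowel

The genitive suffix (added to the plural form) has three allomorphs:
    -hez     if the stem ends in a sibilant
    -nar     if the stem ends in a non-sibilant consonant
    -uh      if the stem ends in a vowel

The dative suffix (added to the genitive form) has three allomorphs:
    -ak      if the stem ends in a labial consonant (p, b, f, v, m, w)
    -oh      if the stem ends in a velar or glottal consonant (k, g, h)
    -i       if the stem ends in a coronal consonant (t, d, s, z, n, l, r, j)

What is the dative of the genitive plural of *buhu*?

Since the last vowel of *buhu* is /u/ (a high vowel), it takes -zi, giving *buhuzi*.
Since the final sound of the plural form *buhuzi* is /i/ (a vowel), it takes -uh, giving *buhuziuh*.
The final consonant of the genitive form *buhuziuh* is /h/, which is velar/glottal, so the dative suffix is -oh, giving *buhuziuhoh*.

buhuziuhoh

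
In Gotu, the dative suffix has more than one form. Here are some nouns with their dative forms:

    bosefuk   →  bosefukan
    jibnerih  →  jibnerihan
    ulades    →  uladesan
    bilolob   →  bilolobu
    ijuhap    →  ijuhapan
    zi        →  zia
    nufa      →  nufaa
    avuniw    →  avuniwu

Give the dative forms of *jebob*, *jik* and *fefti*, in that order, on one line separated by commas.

jebobu, jikan, feftia

Looking at the final sound of each stem: -an when the stem ends in a voiceless consonant (*bosefuk*, *jibnerih*, *ulades*, *ijuhap*); -u when the stem ends in a voiced consonant (*bilolob*, *avuniw*); -a when the stem ends in a vowel (*zi*, *nufa*).
Since the final sound of *jebob* is /b/ (a voiced consonant), it takes -u, giving *jebobu*.
*jik* — final sound /k/ (a voiceless consonant) → -an → *jikan*.
*fefti*: final sound = /i/, a vowel → -a → *feftia*.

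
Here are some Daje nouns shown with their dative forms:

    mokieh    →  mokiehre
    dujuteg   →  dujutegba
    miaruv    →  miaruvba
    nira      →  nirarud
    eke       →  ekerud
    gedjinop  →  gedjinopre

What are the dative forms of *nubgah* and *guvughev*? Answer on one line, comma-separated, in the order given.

The pattern is voicing of the final sound: -re when the stem ends in a voiceless consonant (*mokieh*, *gedjinop*); -ba when the stem ends in a voiced consonant (*dujuteg*, *miaruv*); -rud when the stem ends in a vowel (*nira*, *eke*).
The final sound of *nubgah* is /h/, which is a voiceless consonant, so the suffix is -re, giving *nubgahre*.
Since the final sound of *guvughev* is /v/ (a voiced consonant), it takes -ba, giving *guvughevba*.

nubgahre, guvughevba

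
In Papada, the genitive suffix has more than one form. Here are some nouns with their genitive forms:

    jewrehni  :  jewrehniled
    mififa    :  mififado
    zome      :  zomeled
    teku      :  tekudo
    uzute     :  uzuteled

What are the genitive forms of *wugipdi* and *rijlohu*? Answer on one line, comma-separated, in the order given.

The suffix is conditioned by the last vowel: -led when the last vowel of the stem is a front vowel (*jewrehni*, *zome*, *uzute*); -do when the last vowel of the stem is a back vowel (*mififa*, *teku*).
*wugipdi*: last vowel = /i/, a front vowel → -led → *wugipdiled*.
*rijlohu* — last vowel /u/ (a back vowel) → -do → *rijlohudo*.

wugipdiled, rijlohudo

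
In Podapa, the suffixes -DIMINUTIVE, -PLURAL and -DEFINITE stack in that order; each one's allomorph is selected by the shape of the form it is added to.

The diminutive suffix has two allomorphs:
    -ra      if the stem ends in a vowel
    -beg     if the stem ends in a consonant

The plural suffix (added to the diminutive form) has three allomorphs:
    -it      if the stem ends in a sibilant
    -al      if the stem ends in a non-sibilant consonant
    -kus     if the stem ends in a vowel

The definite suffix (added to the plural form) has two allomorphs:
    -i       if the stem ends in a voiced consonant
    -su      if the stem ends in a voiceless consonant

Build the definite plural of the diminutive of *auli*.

aulirakussu

*auli*: final sound = /i/, a vowel → -ra → *aulira*.
The diminutive form *aulira*: final sound = /a/, a vowel → -kus → *aulirakus*.
The final consonant of the plural form *aulirakus* is /s/, which is voiceless, so the definite suffix is -su, giving *aulirakussu*.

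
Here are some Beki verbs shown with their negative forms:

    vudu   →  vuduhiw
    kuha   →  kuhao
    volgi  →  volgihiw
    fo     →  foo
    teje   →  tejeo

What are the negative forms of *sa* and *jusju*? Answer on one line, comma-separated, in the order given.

sao, jusjuhiw

The pattern is height harmony: -hiw when the last vowel of the stem is a high vowel (*vudu*, *volgi*); -o when the last vowel of the stem is a non-high vowel (*kuha*, *fo*, *teje*).
*sa* — last vowel /a/ (a non-high vowel) → -o → *sao*.
Since the last vowel of *jusju* is /u/ (a high vowel), it takes -hiw, giving *jusjuhiw*.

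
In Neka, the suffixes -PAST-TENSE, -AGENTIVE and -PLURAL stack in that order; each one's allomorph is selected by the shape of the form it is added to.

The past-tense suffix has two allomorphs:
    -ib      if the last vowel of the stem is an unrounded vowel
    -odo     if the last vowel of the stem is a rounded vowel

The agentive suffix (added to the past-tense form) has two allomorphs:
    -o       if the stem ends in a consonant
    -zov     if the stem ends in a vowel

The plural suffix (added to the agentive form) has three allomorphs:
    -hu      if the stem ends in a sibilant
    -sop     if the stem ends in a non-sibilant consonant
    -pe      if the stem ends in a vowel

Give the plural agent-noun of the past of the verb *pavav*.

*pavav* — last vowel /a/ (an unrounded vowel) → -ib → *pavavib*.
The final sound of the past-tense form *pavavib* is /b/, which is a consonant, so the agentive suffix is -o, giving *pavavibo*.
The final sound of the agentive form *pavavibo* is /o/, which is a vowel, so the plural suffix is -pe, giving *pavavibope*.

pavavibope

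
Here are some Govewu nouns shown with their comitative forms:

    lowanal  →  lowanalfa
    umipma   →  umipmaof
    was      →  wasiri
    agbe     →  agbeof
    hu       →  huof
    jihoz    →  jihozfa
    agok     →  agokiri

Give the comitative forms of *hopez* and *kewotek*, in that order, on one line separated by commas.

hopezfa, kewotekiri

Looking at the final sound of each stem: -iri when the stem ends in a voiceless consonant (*was*, *agok*); -fa when the stem ends in a voiced consonant (*lowanal*, *jihoz*); -of when the stem ends in a vowel (*umipma*, *agbe*, *hu*).
The final sound of *hopez* is /z/, which is a voiced consonant, so the suffix is -fa, giving *hopezfa*.
*kewotek* — final sound /k/ (a voiceless consonant) → -iri → *kewotekiri*.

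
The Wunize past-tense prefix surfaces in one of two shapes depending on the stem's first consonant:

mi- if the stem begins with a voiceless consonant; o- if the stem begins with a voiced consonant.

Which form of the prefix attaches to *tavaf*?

mi-

The first consonant of *tavaf* is /t/, which is voiceless, so the prefix is mi-.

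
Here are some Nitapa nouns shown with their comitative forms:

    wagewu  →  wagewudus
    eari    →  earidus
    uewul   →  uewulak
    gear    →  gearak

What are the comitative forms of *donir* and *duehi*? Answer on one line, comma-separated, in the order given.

The suffix is conditioned by the final sound: -ak when the stem ends in a consonant (*uewul*, *gear*); -dus when the stem ends in a vowel (*wagewu*, *eari*).
The final sound of *donir* is /r/, which is a consonant, so the suffix is -ak, giving *donirak*.
*duehi* — final sound /i/ (a vowel) → -dus → *duehidus*.

donirak, duehidus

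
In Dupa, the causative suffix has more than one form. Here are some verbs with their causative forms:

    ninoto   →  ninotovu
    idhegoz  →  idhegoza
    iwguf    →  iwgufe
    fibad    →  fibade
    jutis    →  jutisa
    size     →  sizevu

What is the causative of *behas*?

behasa

The alternation tracks the final sound of the stem — -a when the stem ends in a sibilant (*idhegoz*, *jutis*); -e when the stem ends in a non-sibilant consonant (*iwguf*, *fibad*); -vu when the stem ends in a vowel (*ninoto*, *size*).
The final sound of *behas* is /s/, which is a sibilant, so the suffix is -a, giving *behasa*.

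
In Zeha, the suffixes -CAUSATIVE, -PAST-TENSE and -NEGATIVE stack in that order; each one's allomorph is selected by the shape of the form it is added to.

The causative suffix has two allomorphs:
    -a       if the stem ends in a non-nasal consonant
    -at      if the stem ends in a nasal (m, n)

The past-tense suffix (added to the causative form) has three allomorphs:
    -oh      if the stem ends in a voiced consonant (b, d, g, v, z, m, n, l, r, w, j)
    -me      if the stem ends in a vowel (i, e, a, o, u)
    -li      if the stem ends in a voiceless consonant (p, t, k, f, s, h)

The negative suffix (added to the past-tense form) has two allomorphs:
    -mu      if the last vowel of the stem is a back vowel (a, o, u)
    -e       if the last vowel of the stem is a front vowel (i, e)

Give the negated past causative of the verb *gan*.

*gan* — final consonant /n/ (a nasal) → -at → *ganat*.
Since the final sound of the causative form *ganat* is /t/ (a voiceless consonant), it takes -li, giving *ganatli*.
The last vowel of the past-tense form *ganatli* is /i/, which is a front vowel, so the negative suffix is -e, giving *ganatlie*.

ganatlie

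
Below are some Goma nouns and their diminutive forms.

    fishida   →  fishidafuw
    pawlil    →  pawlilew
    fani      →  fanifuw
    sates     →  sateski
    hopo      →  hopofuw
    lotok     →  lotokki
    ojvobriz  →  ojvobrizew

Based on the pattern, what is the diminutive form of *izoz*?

The suffix is conditioned by the final sound: -ki when the stem ends in a voiceless consonant (*sates*, *lotok*); -ew when the stem ends in a voiced consonant (*pawlil*, *ojvobriz*); -fuw when the stem ends in a vowel (*fishida*, *fani*, *hopo*).
Since the final sound of *izoz* is /z/ (a voiced consonant), it takes -ew, giving *izozew*.

izozew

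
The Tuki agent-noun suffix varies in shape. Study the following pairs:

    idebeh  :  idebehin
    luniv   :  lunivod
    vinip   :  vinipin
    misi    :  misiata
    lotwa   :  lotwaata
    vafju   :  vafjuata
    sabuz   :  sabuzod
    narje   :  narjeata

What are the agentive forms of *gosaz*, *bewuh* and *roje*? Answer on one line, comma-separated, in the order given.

gosazod, bewuhin, rojeata

The suffix is conditioned by the final sound: -in when the stem ends in a voiceless consonant (*idebeh*, *vinip*); -od when the stem ends in a voiced consonant (*luniv*, *sabuz*); -ata when the stem ends in a vowel (*misi*, *lotwa*, *vafju*, *narje*).
Since the final sound of *gosaz* is /z/ (a voiced consonant), it takes -od, giving *gosazod*.
*bewuh*: final sound = /h/, a voiceless consonant → -in → *bewuhin*.
*roje* — final sound /e/ (a vowel) → -ata → *rojeata*.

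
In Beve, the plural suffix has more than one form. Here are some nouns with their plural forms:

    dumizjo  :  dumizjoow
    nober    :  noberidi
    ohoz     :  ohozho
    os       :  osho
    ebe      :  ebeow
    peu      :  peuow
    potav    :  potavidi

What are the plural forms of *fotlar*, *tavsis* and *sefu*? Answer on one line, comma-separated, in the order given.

fotlaridi, tavsisho, sefuow

Looking at the final sound of each stem: -ho when the stem ends in a sibilant (*ohoz*, *os*); -idi when the stem ends in a non-sibilant consonant (*nober*, *potav*); -ow when the stem ends in a vowel (*dumizjo*, *ebe*, *peu*).
*fotlar* — final sound /r/ (a non-sibilant consonant) → -idi → *fotlaridi*.
*tavsis*: final sound = /s/, a sibilant → -ho → *tavsisho*.
The final sound of *sefu* is /u/, which is a vowel, so the suffix is -ow, giving *sefuow*.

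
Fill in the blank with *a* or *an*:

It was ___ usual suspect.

The indefinite article is chosen by the initial *sound* of the following word, not its spelling.
*usual* begins with the sound /juː/ (u pronounced /juː/) — a consonant sound.
So the article is *a*: It was a usual suspect.

a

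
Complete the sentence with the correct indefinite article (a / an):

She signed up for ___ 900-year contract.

The indefinite article is chosen by the initial *sound* of the following word, not its spelling.
The number *900* is spoken "nine hundred", beginning with /naɪn/ — a consonant sound.
So the article is *a*: She signed up for a 900-year contract.

a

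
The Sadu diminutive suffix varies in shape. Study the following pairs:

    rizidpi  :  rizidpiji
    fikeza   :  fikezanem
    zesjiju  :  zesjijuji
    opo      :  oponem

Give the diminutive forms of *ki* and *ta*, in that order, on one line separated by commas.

The pattern is height harmony: -ji when the last vowel of the stem is a high vowel (*rizidpi*, *zesjiju*); -nem when the last vowel of the stem is a non-high vowel (*fikeza*, *opo*).
The last vowel of *ki* is /i/, which is a high vowel, so the suffix is -ji, giving *kiji*.
The last vowel of *ta* is /a/, which is a non-high vowel, so the suffix is -nem, giving *tanem*.

kiji, tanem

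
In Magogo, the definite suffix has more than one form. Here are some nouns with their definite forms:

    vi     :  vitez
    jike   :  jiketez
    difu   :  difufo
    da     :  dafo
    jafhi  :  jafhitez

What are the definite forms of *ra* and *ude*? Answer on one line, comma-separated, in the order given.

The alternation tracks the last vowel of the stem — -tez when the last vowel of the stem is a front vowel (*vi*, *jike*, *jafhi*); -fo when the last vowel of the stem is a back vowel (*difu*, *da*).
Since the last vowel of *ra* is /a/ (a back vowel), it takes -fo, giving *rafo*.
The last vowel of *ude* is /e/, which is a front vowel, so the suffix is -tez, giving *udetez*.

rafo, udetez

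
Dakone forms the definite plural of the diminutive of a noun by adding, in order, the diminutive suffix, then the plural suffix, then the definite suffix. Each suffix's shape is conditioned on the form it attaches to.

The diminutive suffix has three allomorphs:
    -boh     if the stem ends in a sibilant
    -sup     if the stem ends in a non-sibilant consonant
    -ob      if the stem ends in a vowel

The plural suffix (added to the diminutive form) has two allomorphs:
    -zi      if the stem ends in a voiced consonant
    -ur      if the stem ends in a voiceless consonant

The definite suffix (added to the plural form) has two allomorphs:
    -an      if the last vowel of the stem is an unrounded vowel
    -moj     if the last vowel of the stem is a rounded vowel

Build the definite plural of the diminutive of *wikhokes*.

wikhokesbohurmoj

Since the final sound of *wikhokes* is /s/ (a sibilant), it takes -boh, giving *wikhokesboh*.
The final consonant of the diminutive form *wikhokesboh* is /h/, which is voiceless, so the plural suffix is -ur, giving *wikhokesbohur*.
The last vowel of the plural form *wikhokesbohur* is /u/, which is a rounded vowel, so the definite suffix is -moj, giving *wikhokesbohurmoj*.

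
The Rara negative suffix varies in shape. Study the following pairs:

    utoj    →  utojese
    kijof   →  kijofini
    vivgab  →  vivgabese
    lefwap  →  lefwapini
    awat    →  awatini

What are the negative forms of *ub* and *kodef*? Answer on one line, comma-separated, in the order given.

ubese, kodefini

The alternation tracks the final consonant of the stem — -ini when the stem ends in a voiceless consonant (*kijof*, *lefwap*, *awat*); -ese when the stem ends in a voiced consonant (*utoj*, *vivgab*).
The final consonant of *ub* is /b/, which is voiced, so the suffix is -ese, giving *ubese*.
*kodef* — final consonant /f/ (voiceless) → -ini → *kodefini*.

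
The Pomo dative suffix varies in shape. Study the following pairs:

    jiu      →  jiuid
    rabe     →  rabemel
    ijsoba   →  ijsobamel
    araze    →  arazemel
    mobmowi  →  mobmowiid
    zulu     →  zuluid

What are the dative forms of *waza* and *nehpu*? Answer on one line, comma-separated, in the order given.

wazamel, nehpuid

The pattern is height harmony: -id when the last vowel of the stem is a high vowel (*jiu*, *mobmowi*, *zulu*); -mel when the last vowel of the stem is a non-high vowel (*rabe*, *ijsoba*, *araze*).
The last vowel of *waza* is /a/, which is a non-high vowel, so the suffix is -mel, giving *wazamel*.
*nehpu*: last vowel = /u/, a high vowel → -id → *nehpuid*.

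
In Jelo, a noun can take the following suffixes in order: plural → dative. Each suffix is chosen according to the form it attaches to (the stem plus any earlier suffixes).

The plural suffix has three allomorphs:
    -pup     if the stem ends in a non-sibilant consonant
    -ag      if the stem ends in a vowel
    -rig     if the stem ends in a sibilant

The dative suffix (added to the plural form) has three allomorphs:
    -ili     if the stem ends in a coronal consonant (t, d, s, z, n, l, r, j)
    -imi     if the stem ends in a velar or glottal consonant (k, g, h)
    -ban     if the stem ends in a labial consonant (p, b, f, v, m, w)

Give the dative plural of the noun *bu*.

*bu* — final sound /u/ (a vowel) → -ag → *buag*.
The plural form *buag*: final consonant = /g/, velar/glottal → -imi → *buagimi*.

buagimi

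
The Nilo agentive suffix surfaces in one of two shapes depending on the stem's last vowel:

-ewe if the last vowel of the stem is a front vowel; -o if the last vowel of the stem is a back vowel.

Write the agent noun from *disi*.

*disi* — last vowel /i/ (a front vowel) → -ewe → *disiewe*.

disiewe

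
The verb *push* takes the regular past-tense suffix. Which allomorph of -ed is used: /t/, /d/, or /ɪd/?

/t/

The stem *push* ends in a voiceless consonant other than /t/.
The -ed suffix is realized as /ɪd/ after /t, d/; as /t/ after other voiceless consonants; and as /d/ after other voiced sounds.
So -ed on *push* is pronounced /t/.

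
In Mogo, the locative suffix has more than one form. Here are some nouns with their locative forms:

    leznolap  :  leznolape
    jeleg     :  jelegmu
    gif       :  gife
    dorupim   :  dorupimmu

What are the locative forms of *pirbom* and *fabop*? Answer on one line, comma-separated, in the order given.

The alternation tracks the final consonant of the stem — -e when the stem ends in a voiceless consonant (*leznolap*, *gif*); -mu when the stem ends in a voiced consonant (*jeleg*, *dorupim*).
Since the final consonant of *pirbom* is /m/ (voiced), it takes -mu, giving *pirbommu*.
*fabop* — final consonant /p/ (voiceless) → -e → *fabope*.

pirbommu, fabope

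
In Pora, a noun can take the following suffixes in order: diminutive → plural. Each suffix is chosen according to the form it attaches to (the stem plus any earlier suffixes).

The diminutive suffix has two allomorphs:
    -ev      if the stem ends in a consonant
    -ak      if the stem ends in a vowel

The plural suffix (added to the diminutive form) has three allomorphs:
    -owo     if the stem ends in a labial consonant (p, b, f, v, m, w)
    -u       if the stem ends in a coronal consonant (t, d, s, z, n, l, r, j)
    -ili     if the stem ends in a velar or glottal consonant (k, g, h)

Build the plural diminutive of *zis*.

*zis*: final sound = /s/, a consonant → -ev → *zisev*.
Since the final consonant of the diminutive form *zisev* is /v/ (labial), it takes -owo, giving *zisevowo*.

zisevowo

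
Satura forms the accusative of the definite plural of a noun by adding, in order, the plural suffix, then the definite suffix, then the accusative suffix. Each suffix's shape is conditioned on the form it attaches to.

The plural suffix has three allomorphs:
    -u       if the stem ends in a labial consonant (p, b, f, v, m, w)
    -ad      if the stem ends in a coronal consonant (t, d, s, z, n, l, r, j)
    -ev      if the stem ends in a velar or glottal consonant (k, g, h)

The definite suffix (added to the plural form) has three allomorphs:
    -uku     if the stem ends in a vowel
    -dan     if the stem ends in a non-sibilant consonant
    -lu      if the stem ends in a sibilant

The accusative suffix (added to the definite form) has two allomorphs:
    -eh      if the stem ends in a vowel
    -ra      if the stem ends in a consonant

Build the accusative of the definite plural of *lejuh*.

*lejuh* — final consonant /h/ (velar/glottal) → -ev → *lejuhev*.
The final sound of the plural form *lejuhev* is /v/, which is a non-sibilant consonant, so the definite suffix is -dan, giving *lejuhevdan*.
The definite form *lejuhevdan*: final sound = /n/, a consonant → -ra → *lejuhevdanra*.

lejuhevdanra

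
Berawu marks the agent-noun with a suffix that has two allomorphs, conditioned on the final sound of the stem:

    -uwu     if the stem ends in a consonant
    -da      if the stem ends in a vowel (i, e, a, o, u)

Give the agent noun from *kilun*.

kilunuwu

*kilun* — final sound /n/ (a consonant) → -uwu → *kilunuwu*.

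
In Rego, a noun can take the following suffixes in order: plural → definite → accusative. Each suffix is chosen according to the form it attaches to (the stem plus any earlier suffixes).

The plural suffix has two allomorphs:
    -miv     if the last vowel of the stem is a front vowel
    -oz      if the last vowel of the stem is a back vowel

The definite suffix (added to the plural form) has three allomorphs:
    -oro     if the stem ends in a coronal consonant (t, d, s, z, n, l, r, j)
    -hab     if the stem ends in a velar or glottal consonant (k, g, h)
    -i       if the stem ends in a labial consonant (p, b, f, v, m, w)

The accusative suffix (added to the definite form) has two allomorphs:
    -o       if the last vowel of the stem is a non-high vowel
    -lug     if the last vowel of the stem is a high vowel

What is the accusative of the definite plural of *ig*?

The last vowel of *ig* is /i/, which is a front vowel, so the plural suffix is -miv, giving *igmiv*.
Since the final consonant of the plural form *igmiv* is /v/ (labial), it takes -i, giving *igmivi*.
The definite form *igmivi* — last vowel /i/ (a high vowel) → -lug → *igmivilug*.

igmivilug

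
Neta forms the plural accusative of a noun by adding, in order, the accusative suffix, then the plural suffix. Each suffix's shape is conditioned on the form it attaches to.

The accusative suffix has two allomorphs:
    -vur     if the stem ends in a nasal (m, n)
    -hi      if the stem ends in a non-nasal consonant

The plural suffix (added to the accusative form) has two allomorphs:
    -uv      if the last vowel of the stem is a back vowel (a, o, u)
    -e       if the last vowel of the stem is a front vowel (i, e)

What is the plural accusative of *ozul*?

*ozul*: final consonant = /l/, non-nasal → -hi → *ozulhi*.
Since the last vowel of the accusative form *ozulhi* is /i/ (a front vowel), it takes -e, giving *ozulhie*.

ozulhie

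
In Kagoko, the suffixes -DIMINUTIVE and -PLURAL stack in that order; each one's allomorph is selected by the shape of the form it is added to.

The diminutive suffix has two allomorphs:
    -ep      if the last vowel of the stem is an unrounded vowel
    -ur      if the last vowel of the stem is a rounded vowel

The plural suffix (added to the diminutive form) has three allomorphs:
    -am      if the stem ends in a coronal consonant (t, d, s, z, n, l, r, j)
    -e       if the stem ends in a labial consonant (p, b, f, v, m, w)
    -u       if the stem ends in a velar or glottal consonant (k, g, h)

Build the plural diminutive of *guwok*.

guwokuram

*guwok*: last vowel = /o/, a rounded vowel → -ur → *guwokur*.
The final consonant of the diminutive form *guwokur* is /r/, which is coronal, so the plural suffix is -am, giving *guwokuram*.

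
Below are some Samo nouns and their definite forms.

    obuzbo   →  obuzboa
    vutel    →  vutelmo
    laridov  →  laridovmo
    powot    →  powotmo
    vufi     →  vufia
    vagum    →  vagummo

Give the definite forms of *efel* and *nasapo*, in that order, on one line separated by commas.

The pattern is consonant vs. vowel: -mo when the stem ends in a consonant (*vutel*, *laridov*, *powot*, *vagum*); -a when the stem ends in a vowel (*obuzbo*, *vufi*).
Since the final sound of *efel* is /l/ (a consonant), it takes -mo, giving *efelmo*.
*nasapo* — final sound /o/ (a vowel) → -a → *nasapoa*.

efelmo, nasapoa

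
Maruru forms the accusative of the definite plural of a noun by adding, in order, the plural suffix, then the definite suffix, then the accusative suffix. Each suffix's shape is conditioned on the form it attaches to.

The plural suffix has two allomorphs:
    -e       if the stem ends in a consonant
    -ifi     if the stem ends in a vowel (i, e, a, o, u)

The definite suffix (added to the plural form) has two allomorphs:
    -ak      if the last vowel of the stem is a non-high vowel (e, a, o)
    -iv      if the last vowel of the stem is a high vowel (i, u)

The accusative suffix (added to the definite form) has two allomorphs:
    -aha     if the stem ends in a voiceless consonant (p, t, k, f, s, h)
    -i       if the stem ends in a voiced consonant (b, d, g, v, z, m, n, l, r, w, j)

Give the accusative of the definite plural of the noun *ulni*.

ulniifiivi

Since the final sound of *ulni* is /i/ (a vowel), it takes -ifi, giving *ulniifi*.
Since the last vowel of the plural form *ulniifi* is /i/ (a high vowel), it takes -iv, giving *ulniifiiv*.
The final consonant of the definite form *ulniifiiv* is /v/, which is voiced, so the accusative suffix is -i, giving *ulniifiivi*.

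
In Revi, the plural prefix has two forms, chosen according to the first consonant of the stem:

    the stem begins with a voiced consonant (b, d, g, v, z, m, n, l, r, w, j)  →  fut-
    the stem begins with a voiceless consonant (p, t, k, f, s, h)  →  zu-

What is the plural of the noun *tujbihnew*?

*tujbihnew*: first consonant = /t/, voiceless → zu- → *zutujbihnew*.

zutujbihnew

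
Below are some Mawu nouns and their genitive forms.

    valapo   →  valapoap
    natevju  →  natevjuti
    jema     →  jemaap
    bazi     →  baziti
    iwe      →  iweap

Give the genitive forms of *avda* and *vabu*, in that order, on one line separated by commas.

The alternation tracks the last vowel of the stem — -ti when the last vowel of the stem is a high vowel (*natevju*, *bazi*); -ap when the last vowel of the stem is a non-high vowel (*valapo*, *jema*, *iwe*).
Since the last vowel of *avda* is /a/ (a non-high vowel), it takes -ap, giving *avdaap*.
Since the last vowel of *vabu* is /u/ (a high vowel), it takes -ti, giving *vabuti*.

avdaap, vabuti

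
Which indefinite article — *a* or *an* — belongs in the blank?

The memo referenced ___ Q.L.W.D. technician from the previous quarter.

The indefinite article is chosen by the initial *sound* of the following word, not its spelling.
The initialism *Q.L.W.D.* is read letter by letter; the first letter, Q, is pronounced /kjuː/, which begins with a consonant sound.
So the article is *a*: The memo referenced a Q.L.W.D. technician from the previous quarter.

a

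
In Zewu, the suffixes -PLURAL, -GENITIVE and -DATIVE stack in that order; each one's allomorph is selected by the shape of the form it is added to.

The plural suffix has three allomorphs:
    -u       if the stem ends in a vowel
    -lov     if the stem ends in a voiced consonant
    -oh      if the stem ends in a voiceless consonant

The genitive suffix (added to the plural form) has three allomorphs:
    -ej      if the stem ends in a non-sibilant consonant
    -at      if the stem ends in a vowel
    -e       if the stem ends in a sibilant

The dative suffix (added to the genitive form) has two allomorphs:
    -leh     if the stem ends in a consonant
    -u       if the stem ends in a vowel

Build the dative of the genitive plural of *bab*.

Since the final sound of *bab* is /b/ (a voiced consonant), it takes -lov, giving *bablov*.
Since the final sound of the plural form *bablov* is /v/ (a non-sibilant consonant), it takes -ej, giving *bablovej*.
The genitive form *bablovej*: final sound = /j/, a consonant → -leh → *bablovejleh*.

bablovejleh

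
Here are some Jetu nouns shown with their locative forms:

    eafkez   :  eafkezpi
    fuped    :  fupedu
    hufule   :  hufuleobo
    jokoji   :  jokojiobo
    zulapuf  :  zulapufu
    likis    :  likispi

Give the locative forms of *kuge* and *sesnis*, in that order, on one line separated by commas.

The alternation tracks the final sound of the stem — -pi when the stem ends in a sibilant (*eafkez*, *likis*); -u when the stem ends in a non-sibilant consonant (*fuped*, *zulapuf*); -obo when the stem ends in a vowel (*hufule*, *jokoji*).
*kuge*: final sound = /e/, a vowel → -obo → *kugeobo*.
The final sound of *sesnis* is /s/, which is a sibilant, so the suffix is -pi, giving *sesnispi*.

kugeobo, sesnispi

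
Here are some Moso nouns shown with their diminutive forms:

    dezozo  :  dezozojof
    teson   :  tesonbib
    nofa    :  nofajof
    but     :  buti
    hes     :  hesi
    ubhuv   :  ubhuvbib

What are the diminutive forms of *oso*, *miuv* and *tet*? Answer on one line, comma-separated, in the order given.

osojof, miuvbib, teti

The alternation tracks the final sound of the stem — -i when the stem ends in a voiceless consonant (*but*, *hes*); -bib when the stem ends in a voiced consonant (*teson*, *ubhuv*); -jof when the stem ends in a vowel (*dezozo*, *nofa*).
The final sound of *oso* is /o/, which is a vowel, so the suffix is -jof, giving *osojof*.
*miuv*: final sound = /v/, a voiced consonant → -bib → *miuvbib*.
Since the final sound of *tet* is /t/ (a voiceless consonant), it takes -i, giving *teti*.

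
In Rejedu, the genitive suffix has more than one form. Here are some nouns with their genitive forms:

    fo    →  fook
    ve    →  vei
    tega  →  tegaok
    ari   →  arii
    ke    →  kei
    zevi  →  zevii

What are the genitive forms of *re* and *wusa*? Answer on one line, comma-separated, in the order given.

rei, wusaok

The alternation tracks the last vowel of the stem — -i when the last vowel of the stem is a front vowel (*ve*, *ari*, *ke*, *zevi*); -ok when the last vowel of the stem is a back vowel (*fo*, *tega*).
*re*: last vowel = /e/, a front vowel → -i → *rei*.
*wusa*: last vowel = /a/, a back vowel → -ok → *wusaok*.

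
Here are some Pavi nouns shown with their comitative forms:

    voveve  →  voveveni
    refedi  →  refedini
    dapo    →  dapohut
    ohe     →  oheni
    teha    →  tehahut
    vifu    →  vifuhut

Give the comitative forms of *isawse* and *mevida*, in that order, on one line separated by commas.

The alternation tracks the last vowel of the stem — -ni when the last vowel of the stem is a front vowel (*voveve*, *refedi*, *ohe*); -hut when the last vowel of the stem is a back vowel (*dapo*, *teha*, *vifu*).
Since the last vowel of *isawse* is /e/ (a front vowel), it takes -ni, giving *isawseni*.
Since the last vowel of *mevida* is /a/ (a back vowel), it takes -hut, giving *mevidahut*.

isawseni, mevidahut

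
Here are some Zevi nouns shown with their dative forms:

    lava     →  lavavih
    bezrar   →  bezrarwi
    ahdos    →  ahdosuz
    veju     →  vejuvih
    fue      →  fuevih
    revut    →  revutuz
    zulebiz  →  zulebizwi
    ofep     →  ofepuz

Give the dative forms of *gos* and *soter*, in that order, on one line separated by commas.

gosuz, soterwi

The pattern is voicing of the final sound: -uz when the stem ends in a voiceless consonant (*ahdos*, *revut*, *ofep*); -wi when the stem ends in a voiced consonant (*bezrar*, *zulebiz*); -vih when the stem ends in a vowel (*lava*, *veju*, *fue*).
*gos* — final sound /s/ (a voiceless consonant) → -uz → *gosuz*.
Since the final sound of *soter* is /r/ (a voiced consonant), it takes -wi, giving *soterwi*.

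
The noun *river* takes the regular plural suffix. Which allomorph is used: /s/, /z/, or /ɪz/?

The stem *river* ends in a voiced non-sibilant sound.
The plural suffix surfaces as /ɪz/ after sibilants, /s/ after other voiceless consonants, and /z/ after other voiced sounds.
So the plural -s on *river* is pronounced /z/.

/z/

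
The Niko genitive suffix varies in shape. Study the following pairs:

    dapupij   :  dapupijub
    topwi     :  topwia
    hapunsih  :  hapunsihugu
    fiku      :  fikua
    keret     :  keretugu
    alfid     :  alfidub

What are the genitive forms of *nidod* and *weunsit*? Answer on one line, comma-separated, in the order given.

nidodub, weunsitugu

The pattern is voicing of the final sound: -ugu when the stem ends in a voiceless consonant (*hapunsih*, *keret*); -ub when the stem ends in a voiced consonant (*dapupij*, *alfid*); -a when the stem ends in a vowel (*topwi*, *fiku*).
*nidod*: final sound = /d/, a voiced consonant → -ub → *nidodub*.
*weunsit*: final sound = /t/, a voiceless consonant → -ugu → *weunsitugu*.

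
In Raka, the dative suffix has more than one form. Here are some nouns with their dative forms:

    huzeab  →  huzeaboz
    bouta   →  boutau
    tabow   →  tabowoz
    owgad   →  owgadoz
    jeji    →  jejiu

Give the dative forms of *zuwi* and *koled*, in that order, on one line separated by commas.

The suffix is conditioned by the final sound: -oz when the stem ends in a consonant (*huzeab*, *tabow*, *owgad*); -u when the stem ends in a vowel (*bouta*, *jeji*).
Since the final sound of *zuwi* is /i/ (a vowel), it takes -u, giving *zuwiu*.
Since the final sound of *koled* is /d/ (a consonant), it takes -oz, giving *koledoz*.

zuwiu, koledoz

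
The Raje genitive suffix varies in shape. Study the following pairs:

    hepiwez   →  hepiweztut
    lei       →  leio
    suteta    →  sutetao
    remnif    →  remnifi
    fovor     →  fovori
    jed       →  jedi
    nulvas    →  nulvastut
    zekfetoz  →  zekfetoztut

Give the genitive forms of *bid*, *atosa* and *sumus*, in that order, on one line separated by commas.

bidi, atosao, sumustut

Looking at the final sound of each stem: -tut when the stem ends in a sibilant (*hepiwez*, *nulvas*, *zekfetoz*); -i when the stem ends in a non-sibilant consonant (*remnif*, *fovor*, *jed*); -o when the stem ends in a vowel (*lei*, *suteta*).
The final sound of *bid* is /d/, which is a non-sibilant consonant, so the suffix is -i, giving *bidi*.
The final sound of *atosa* is /a/, which is a vowel, so the suffix is -o, giving *atosao*.
*sumus*: final sound = /s/, a sibilant → -tut → *sumustut*.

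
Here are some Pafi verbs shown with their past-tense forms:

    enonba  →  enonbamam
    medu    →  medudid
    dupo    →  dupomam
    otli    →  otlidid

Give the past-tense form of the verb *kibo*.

kibomam

Looking at the last vowel of each stem: -did when the last vowel of the stem is a high vowel (*medu*, *otli*); -mam when the last vowel of the stem is a non-high vowel (*enonba*, *dupo*).
*kibo*: last vowel = /o/, a non-high vowel → -mam → *kibomam*.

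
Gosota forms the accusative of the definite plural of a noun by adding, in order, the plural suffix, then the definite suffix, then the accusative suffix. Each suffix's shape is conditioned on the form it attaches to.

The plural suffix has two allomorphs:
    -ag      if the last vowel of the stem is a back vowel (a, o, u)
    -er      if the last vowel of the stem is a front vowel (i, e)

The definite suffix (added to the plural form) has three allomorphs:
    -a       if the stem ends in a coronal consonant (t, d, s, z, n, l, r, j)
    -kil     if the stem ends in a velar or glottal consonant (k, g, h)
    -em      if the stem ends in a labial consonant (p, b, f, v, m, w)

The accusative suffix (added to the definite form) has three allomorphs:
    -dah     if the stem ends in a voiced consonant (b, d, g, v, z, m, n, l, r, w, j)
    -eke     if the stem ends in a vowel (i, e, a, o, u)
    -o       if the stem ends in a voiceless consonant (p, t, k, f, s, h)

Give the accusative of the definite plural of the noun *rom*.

romagkildah

Since the last vowel of *rom* is /o/ (a back vowel), it takes -ag, giving *romag*.
The plural form *romag*: final consonant = /g/, velar/glottal → -kil → *romagkil*.
The final sound of the definite form *romagkil* is /l/, which is a voiced consonant, so the accusative suffix is -dah, giving *romagkildah*.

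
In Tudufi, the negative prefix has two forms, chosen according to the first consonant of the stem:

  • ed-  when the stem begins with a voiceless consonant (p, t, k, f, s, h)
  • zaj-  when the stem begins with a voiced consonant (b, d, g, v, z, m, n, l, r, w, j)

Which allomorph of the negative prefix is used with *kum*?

ed-

The first consonant of *kum* is /k/, which is voiceless, so the prefix is ed-.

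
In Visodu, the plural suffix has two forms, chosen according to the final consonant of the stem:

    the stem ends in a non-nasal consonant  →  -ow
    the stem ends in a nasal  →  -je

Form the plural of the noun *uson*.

Since the final consonant of *uson* is /n/ (a nasal), it takes -je, giving *usonje*.

usonje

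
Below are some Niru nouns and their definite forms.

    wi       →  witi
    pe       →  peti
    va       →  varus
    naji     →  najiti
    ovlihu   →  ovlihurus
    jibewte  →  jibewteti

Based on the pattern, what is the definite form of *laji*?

The pattern is front/back vowel harmony: -ti when the last vowel of the stem is a front vowel (*wi*, *pe*, *naji*, *jibewte*); -rus when the last vowel of the stem is a back vowel (*va*, *ovlihu*).
The last vowel of *laji* is /i/, which is a front vowel, so the suffix is -ti, giving *lajiti*.

lajiti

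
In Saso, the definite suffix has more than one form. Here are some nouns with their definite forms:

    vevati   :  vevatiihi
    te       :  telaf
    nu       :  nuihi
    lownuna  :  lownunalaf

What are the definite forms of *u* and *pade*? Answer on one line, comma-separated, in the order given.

uihi, padelaf

The alternation tracks the last vowel of the stem — -ihi when the last vowel of the stem is a high vowel (*vevati*, *nu*); -laf when the last vowel of the stem is a non-high vowel (*te*, *lownuna*).
*u* — last vowel /u/ (a high vowel) → -ihi → *uihi*.
*pade* — last vowel /e/ (a non-high vowel) → -laf → *padelaf*.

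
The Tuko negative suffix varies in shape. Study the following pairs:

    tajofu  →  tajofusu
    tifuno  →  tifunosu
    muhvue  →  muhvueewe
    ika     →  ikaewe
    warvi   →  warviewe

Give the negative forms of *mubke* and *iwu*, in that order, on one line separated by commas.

Looking at the last vowel of each stem: -su when the last vowel of the stem is a rounded vowel (*tajofu*, *tifuno*); -ewe when the last vowel of the stem is an unrounded vowel (*muhvue*, *ika*, *warvi*).
*mubke*: last vowel = /e/, an unrounded vowel → -ewe → *mubkeewe*.
Since the last vowel of *iwu* is /u/ (a rounded vowel), it takes -su, giving *iwusu*.

mubkeewe, iwusu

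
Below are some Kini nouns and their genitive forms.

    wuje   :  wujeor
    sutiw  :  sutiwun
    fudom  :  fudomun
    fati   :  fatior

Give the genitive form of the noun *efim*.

efimun

Looking at the final sound of each stem: -un when the stem ends in a consonant (*sutiw*, *fudom*); -or when the stem ends in a vowel (*wuje*, *fati*).
*efim* — final sound /m/ (a consonant) → -un → *efimun*.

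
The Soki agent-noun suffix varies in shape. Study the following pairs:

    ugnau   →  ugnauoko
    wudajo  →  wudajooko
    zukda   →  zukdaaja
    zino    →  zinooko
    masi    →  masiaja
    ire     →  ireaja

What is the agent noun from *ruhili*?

ruhiliaja

The alternation tracks the last vowel of the stem — -oko when the last vowel of the stem is a rounded vowel (*ugnau*, *wudajo*, *zino*); -aja when the last vowel of the stem is an unrounded vowel (*zukda*, *masi*, *ire*).
The last vowel of *ruhili* is /i/, which is an unrounded vowel, so the suffix is -aja, giving *ruhiliaja*.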